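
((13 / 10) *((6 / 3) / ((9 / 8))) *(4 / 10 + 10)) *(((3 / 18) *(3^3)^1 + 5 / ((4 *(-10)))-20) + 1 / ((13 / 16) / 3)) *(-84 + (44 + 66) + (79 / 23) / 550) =-10614836414 / 1423125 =-7458.82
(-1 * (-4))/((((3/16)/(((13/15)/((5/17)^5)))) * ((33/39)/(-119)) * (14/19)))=-2480183489888/1546875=-1603350.94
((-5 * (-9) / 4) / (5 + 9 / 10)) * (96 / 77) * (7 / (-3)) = -3600 / 649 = -5.55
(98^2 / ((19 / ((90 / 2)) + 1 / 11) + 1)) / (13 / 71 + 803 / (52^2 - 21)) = 32342854005 / 2458111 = 13157.61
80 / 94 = 40 / 47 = 0.85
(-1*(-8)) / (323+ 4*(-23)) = 0.03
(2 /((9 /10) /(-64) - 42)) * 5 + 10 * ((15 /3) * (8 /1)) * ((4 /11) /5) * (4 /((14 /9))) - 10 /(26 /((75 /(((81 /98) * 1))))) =9609027530 /242243001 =39.67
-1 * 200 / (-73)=200 / 73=2.74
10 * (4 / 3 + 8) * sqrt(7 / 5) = 56 * sqrt(35) / 3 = 110.43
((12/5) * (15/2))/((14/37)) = 333/7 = 47.57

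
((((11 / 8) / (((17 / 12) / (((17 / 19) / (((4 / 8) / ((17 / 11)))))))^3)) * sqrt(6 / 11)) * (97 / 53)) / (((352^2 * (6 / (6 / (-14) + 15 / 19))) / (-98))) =-90070029 * sqrt(66) / 1112381350663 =-0.00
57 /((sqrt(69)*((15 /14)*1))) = 266*sqrt(69) /345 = 6.40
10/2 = 5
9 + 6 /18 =28 /3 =9.33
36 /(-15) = -12 /5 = -2.40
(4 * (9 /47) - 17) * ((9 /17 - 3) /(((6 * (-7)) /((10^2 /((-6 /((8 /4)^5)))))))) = 1220800 /2397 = 509.30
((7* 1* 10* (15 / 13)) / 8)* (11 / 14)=825 / 104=7.93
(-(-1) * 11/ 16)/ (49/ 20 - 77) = -55/ 5964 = -0.01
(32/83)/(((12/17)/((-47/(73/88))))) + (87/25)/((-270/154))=-224465747/6816375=-32.93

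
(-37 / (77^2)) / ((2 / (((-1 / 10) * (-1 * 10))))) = -37 / 11858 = -0.00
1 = 1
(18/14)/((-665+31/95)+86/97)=-82935/42817586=-0.00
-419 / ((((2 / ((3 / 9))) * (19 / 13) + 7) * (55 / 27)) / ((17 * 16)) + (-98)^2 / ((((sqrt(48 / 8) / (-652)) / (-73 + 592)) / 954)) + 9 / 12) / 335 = 49483424016 / 73013262424145735255152613154641275 + 1973468929701192817840128 * sqrt(6) / 4891888582417764262095225081360965425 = 0.00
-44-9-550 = -603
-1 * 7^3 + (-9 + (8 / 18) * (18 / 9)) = -3160 / 9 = -351.11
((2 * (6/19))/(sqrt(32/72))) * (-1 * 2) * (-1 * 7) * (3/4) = 189/19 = 9.95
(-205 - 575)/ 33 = -260/ 11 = -23.64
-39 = -39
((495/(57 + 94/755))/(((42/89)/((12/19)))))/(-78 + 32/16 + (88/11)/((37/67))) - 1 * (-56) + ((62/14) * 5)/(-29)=10420828007369/189304653314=55.05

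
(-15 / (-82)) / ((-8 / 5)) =-75 / 656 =-0.11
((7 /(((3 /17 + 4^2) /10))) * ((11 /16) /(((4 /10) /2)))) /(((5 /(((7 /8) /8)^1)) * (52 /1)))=833 /133120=0.01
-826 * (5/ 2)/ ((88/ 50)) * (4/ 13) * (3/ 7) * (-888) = 19647000/ 143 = 137391.61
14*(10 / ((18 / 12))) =280 / 3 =93.33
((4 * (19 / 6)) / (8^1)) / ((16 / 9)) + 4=313 / 64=4.89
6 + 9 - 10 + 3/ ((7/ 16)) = 83/ 7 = 11.86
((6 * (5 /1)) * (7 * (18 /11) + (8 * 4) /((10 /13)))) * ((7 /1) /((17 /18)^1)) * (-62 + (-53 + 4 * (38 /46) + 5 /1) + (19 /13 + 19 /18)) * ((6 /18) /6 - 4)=813136979494 /167739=4847632.21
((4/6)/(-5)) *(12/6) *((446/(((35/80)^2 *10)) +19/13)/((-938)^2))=-0.00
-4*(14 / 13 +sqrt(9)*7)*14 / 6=-8036 / 39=-206.05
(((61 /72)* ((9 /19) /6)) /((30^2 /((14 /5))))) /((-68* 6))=-427 /837216000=-0.00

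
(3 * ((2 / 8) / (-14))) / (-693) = 1 / 12936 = 0.00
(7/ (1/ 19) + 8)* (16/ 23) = 2256/ 23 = 98.09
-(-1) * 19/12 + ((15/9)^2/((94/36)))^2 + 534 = 14227243/26508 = 536.72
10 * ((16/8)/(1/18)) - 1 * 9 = 351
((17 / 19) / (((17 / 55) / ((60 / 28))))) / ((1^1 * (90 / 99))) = 1815 / 266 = 6.82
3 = 3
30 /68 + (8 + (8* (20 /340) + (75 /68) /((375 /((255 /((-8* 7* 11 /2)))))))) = 186597 /20944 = 8.91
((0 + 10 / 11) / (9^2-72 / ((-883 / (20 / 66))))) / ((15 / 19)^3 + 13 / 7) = 211977395 / 44383257228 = 0.00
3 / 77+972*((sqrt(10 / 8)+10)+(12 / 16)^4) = 486*sqrt(5)+49415943 / 4928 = 11114.31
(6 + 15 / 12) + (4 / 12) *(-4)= 71 / 12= 5.92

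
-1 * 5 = -5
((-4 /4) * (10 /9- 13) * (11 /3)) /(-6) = -1177 /162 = -7.27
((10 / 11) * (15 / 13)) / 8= 75 / 572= 0.13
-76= -76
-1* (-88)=88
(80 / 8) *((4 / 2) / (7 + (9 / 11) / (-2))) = 88 / 29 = 3.03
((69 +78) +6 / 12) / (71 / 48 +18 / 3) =7080 / 359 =19.72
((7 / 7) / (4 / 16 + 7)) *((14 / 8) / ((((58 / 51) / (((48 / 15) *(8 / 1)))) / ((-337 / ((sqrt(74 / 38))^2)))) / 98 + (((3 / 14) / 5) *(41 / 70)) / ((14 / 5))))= 501794401920 / 18631587341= 26.93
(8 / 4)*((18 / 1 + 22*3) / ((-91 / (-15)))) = 360 / 13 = 27.69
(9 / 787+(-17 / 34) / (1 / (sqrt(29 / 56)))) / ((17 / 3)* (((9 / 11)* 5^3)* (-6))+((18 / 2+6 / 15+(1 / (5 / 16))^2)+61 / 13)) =-10725 / 3238311398+3575* sqrt(406) / 691278672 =0.00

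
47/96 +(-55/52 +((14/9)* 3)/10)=-211/2080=-0.10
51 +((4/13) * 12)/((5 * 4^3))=13263/260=51.01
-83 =-83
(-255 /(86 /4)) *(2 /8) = -255 /86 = -2.97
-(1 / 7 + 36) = -253 / 7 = -36.14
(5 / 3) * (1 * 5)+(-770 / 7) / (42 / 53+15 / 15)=-53.04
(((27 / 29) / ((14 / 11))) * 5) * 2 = 1485 / 203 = 7.32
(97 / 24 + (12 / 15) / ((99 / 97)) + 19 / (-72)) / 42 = 1129 / 10395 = 0.11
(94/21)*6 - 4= 160/7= 22.86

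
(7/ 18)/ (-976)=-7/ 17568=-0.00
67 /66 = 1.02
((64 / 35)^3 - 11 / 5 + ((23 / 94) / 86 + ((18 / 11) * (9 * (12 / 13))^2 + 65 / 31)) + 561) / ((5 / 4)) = 13581561847286309 / 24967872304375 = 543.96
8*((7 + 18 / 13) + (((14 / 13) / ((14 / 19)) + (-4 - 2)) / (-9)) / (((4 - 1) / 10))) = 80.52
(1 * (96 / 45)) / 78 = 16 / 585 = 0.03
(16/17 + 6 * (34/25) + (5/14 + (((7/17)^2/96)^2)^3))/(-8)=-754860109710332486498209779343/638472932498388795458479718400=-1.18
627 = 627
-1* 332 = -332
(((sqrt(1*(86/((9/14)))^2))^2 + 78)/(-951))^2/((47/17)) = 129.21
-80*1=-80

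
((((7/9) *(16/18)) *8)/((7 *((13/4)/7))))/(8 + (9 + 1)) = 896/9477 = 0.09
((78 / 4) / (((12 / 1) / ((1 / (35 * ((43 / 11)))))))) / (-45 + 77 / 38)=-2717 / 9830660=-0.00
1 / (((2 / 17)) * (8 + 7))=17 / 30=0.57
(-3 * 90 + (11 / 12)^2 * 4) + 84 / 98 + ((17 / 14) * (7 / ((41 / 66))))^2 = -33278645 / 423612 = -78.56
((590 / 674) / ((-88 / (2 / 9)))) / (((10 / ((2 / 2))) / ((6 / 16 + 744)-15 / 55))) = -1287793 / 7829184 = -0.16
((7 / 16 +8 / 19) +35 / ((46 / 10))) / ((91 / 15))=888045 / 636272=1.40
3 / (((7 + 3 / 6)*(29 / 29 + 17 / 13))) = 13 / 75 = 0.17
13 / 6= 2.17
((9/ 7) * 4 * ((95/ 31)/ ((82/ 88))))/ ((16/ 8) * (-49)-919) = -16720/ 1005361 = -0.02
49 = 49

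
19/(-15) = -19/15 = -1.27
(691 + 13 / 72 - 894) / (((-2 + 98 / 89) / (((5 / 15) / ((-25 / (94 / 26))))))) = -61084349 / 5616000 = -10.88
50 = 50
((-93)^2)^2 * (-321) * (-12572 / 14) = 21563197629858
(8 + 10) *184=3312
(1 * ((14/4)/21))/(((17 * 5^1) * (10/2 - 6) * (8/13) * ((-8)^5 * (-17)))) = -13/2272788480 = -0.00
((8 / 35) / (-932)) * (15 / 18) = -1 / 4893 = -0.00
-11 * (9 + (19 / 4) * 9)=-2277 / 4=-569.25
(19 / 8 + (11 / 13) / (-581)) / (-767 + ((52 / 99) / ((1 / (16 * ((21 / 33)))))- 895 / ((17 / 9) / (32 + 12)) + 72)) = -0.00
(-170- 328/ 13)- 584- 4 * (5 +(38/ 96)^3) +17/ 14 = -2008408105/ 2515968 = -798.26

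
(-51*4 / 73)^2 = 41616 / 5329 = 7.81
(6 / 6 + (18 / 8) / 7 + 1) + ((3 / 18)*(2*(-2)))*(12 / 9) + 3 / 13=5449 / 3276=1.66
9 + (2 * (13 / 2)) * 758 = 9863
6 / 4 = 3 / 2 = 1.50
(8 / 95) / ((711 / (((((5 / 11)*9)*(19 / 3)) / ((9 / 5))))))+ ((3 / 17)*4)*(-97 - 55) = -42795832 / 398871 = -107.29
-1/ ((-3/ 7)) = 7/ 3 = 2.33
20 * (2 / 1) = 40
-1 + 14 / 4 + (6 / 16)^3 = 1307 / 512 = 2.55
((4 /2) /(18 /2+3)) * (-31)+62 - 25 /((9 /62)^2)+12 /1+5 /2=-90322 /81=-1115.09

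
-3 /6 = -1 /2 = -0.50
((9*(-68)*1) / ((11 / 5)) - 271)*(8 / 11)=-48328 / 121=-399.40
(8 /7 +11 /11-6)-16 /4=-55 /7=-7.86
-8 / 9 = -0.89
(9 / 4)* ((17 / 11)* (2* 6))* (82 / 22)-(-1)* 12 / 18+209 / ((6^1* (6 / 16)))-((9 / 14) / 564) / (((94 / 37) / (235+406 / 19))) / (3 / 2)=637350273925 / 2559559464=249.01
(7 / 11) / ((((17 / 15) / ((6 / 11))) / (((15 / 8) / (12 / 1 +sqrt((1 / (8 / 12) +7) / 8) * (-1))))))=4725 * sqrt(17) / 4704359 +226800 / 4704359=0.05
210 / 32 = 105 / 16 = 6.56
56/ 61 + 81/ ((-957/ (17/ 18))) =0.84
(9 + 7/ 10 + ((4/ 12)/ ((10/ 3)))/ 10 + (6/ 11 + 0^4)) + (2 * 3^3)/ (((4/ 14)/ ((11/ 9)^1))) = 241.26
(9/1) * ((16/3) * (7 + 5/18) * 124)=43317.33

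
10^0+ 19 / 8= 27 / 8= 3.38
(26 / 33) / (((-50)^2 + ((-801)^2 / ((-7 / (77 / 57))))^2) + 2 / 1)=9386 / 182636230906503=0.00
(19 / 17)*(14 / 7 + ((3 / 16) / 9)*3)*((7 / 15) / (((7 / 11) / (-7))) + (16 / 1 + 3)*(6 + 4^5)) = 61335857 / 1360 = 45099.89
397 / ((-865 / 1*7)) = -397 / 6055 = -0.07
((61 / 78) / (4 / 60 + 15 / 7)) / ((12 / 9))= 6405 / 24128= 0.27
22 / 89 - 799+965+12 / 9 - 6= 43142 / 267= 161.58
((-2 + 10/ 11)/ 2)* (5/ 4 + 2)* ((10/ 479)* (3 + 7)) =-1950/ 5269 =-0.37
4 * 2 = 8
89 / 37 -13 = -392 / 37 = -10.59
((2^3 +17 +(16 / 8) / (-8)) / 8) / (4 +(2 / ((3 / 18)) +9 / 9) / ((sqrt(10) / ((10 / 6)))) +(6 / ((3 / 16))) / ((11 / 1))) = 186219 / 6892 - 467181 * sqrt(10) / 55136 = 0.22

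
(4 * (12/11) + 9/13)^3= 377933067/2924207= 129.24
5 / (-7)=-5 / 7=-0.71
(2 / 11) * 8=16 / 11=1.45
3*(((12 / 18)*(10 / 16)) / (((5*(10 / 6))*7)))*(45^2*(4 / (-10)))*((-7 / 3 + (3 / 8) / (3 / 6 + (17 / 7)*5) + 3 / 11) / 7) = 1281177 / 254408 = 5.04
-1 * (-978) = 978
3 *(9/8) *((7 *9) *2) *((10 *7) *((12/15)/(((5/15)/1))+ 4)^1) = 190512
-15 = -15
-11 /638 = -0.02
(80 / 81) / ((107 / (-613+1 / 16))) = -16345 / 2889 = -5.66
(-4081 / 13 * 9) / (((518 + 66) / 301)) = -11055429 / 7592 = -1456.19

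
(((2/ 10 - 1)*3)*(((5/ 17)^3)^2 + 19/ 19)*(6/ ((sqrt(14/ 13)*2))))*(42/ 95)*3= -9.21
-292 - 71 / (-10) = -2849 / 10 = -284.90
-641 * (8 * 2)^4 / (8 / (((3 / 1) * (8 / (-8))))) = 15753216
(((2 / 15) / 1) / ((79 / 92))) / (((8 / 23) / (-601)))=-268.29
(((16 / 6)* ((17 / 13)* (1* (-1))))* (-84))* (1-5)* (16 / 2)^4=-62390272 / 13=-4799251.69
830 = 830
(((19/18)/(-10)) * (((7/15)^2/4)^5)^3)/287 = -61178209360450414809914533/1519476554858509620000000000000000000000000000000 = -0.00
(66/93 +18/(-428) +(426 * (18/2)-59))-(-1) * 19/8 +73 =102191267/26536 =3851.04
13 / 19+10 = 203 / 19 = 10.68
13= 13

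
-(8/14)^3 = -64/343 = -0.19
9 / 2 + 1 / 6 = 14 / 3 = 4.67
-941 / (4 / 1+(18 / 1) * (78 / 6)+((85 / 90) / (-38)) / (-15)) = -9654660 / 2441897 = -3.95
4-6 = -2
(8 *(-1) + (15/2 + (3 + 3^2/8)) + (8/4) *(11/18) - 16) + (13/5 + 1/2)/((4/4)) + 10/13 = -34087/4680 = -7.28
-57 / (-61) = 57 / 61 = 0.93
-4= -4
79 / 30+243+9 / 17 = 125543 / 510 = 246.16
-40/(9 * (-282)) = 20/1269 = 0.02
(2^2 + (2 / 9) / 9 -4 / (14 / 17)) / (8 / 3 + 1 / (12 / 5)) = -1888 / 6993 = -0.27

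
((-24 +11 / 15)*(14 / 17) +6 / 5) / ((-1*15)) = 916 / 765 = 1.20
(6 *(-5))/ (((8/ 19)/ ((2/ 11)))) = -285/ 22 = -12.95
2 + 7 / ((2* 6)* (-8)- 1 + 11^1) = 165 / 86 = 1.92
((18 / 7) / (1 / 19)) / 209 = 18 / 77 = 0.23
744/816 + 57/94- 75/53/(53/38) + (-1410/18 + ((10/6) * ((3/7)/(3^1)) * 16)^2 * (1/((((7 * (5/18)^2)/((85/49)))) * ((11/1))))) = -91608700548488/1244808824721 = -73.59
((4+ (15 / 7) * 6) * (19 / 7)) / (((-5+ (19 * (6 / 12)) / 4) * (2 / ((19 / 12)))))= -42598 / 3087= -13.80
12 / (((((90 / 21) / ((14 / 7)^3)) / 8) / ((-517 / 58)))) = -231616 / 145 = -1597.35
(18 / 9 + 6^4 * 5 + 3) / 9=6485 / 9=720.56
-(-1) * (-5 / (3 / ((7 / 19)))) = -35 / 57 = -0.61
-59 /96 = -0.61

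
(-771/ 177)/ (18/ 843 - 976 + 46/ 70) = 2527595/ 565944933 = 0.00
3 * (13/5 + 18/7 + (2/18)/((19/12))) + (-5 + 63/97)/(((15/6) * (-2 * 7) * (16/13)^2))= 18644519/1179520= 15.81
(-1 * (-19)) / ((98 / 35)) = 95 / 14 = 6.79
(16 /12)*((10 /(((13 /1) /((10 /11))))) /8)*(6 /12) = 25 /429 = 0.06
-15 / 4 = -3.75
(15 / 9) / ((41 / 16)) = 80 / 123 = 0.65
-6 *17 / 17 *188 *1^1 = -1128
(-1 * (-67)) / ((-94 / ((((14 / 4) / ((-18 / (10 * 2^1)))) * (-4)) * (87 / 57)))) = -136010 / 8037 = -16.92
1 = 1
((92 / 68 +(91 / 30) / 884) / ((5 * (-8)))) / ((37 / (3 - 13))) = 2767 / 301920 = 0.01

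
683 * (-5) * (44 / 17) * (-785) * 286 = 33734872600 / 17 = 1984404270.59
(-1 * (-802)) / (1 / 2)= 1604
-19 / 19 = -1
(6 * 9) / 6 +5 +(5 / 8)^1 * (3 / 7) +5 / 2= 939 / 56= 16.77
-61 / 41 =-1.49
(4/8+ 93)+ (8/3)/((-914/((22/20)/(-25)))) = 32047169/342750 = 93.50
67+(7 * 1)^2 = 116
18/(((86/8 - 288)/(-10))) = 720/1109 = 0.65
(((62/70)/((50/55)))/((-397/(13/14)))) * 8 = -0.02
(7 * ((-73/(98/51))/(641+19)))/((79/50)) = -6205/24332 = -0.26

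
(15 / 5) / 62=3 / 62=0.05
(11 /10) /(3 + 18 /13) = 143 /570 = 0.25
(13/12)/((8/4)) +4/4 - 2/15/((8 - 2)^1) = 547/360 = 1.52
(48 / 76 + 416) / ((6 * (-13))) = -3958 / 741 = -5.34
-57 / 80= -0.71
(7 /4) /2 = 7 /8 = 0.88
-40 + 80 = 40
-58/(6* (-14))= 29/42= 0.69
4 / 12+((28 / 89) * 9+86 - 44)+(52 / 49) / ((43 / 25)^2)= 1101234959 / 24190467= 45.52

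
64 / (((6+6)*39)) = 16 / 117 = 0.14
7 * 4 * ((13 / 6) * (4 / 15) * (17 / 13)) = 952 / 45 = 21.16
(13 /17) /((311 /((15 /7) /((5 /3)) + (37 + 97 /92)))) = 0.10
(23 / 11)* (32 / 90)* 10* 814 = 54464 / 9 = 6051.56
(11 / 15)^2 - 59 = -13154 / 225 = -58.46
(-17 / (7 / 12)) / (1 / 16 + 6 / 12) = -1088 / 21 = -51.81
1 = 1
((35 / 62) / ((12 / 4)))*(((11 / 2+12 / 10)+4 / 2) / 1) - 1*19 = -2153 / 124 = -17.36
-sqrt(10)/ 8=-0.40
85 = 85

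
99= 99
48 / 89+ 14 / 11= 1774 / 979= 1.81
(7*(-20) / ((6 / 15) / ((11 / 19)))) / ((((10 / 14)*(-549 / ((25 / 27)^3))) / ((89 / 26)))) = 3747734375 / 2669073849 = 1.40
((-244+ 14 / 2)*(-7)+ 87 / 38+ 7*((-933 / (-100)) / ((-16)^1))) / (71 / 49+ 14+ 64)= 2468576439 / 118347200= 20.86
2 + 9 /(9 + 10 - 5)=37 /14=2.64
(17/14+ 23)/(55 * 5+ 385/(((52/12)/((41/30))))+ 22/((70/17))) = 7345/121869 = 0.06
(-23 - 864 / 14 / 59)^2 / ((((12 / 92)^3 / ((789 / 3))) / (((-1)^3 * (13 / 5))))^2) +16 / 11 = 1877344033063494674512859 / 34194820275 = 54901415418054.71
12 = 12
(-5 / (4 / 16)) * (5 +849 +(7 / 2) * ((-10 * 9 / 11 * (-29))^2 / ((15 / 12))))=-383544280 / 121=-3169787.44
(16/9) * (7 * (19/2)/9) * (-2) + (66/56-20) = -102271/2268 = -45.09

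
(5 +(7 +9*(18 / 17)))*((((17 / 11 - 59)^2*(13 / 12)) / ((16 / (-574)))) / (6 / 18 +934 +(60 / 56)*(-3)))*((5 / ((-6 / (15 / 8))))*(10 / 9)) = 1242846002125 / 241329297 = 5150.00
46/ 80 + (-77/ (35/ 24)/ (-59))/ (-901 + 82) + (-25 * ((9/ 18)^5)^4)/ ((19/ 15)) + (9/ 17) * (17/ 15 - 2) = 627711619571/ 5455280603136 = 0.12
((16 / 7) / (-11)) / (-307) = 16 / 23639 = 0.00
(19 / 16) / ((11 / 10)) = 95 / 88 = 1.08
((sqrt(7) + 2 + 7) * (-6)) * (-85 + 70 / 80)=2019 * sqrt(7) / 4 + 18171 / 4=5878.19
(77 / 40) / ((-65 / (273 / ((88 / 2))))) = -147 / 800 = -0.18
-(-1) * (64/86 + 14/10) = 461/215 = 2.14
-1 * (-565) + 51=616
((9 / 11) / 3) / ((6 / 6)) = 3 / 11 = 0.27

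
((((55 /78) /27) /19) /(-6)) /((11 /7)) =-35 /240084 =-0.00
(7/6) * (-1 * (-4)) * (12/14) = 4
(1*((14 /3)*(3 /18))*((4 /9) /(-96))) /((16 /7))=-49 /31104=-0.00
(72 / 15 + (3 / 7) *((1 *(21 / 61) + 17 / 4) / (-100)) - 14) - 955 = -164688723 / 170800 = -964.22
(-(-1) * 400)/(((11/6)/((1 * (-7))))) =-16800/11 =-1527.27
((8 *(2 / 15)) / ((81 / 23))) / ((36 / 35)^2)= 5635 / 19683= 0.29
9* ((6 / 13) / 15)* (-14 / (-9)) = 28 / 65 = 0.43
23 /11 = 2.09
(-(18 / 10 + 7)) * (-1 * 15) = 132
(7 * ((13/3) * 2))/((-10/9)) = -273/5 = -54.60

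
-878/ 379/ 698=-439/ 132271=-0.00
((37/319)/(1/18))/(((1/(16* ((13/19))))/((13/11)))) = 1800864/66671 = 27.01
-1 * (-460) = 460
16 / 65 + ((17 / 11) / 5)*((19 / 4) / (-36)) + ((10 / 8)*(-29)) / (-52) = 0.90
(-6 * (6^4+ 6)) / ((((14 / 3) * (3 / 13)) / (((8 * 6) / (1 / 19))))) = -6615648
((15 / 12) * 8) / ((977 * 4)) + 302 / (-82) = -294849 / 80114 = -3.68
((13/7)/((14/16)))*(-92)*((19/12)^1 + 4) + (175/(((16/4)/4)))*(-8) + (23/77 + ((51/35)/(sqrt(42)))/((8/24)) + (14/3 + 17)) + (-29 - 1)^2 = -2535886/1617 + 51*sqrt(42)/490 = -1567.59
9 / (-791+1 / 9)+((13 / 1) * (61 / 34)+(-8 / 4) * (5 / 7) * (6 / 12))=9570670 / 423521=22.60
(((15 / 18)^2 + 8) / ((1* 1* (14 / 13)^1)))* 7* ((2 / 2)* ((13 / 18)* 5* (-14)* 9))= -1851395 / 72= -25713.82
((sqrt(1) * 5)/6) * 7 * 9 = 105/2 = 52.50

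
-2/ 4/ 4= -1/ 8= -0.12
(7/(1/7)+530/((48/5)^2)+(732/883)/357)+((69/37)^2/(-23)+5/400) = 45252381364201/828578378880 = 54.61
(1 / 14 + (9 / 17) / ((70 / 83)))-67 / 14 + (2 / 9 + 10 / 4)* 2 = 14543 / 10710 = 1.36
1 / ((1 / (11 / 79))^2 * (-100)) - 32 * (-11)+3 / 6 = 219995129 / 624100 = 352.50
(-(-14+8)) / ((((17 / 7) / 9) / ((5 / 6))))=315 / 17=18.53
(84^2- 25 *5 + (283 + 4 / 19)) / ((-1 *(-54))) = 7615 / 57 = 133.60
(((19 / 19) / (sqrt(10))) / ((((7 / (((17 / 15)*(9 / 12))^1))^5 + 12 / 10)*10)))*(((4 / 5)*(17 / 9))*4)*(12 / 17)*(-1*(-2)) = 22717712*sqrt(10) / 10084519467825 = 0.00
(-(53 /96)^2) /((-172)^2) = -2809 /272646144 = -0.00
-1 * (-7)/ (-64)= -7/ 64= -0.11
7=7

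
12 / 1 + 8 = 20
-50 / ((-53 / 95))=4750 / 53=89.62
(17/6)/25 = 0.11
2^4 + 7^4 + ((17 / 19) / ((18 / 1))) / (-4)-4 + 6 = 3309175 / 1368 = 2418.99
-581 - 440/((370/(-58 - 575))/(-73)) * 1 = -2054693/37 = -55532.24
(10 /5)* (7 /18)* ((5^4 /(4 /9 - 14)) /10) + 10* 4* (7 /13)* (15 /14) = 61825 /3172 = 19.49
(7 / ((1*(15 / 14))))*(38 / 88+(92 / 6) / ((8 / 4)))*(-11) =-52381 / 90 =-582.01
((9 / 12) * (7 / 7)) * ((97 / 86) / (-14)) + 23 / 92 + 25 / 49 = 23591 / 33712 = 0.70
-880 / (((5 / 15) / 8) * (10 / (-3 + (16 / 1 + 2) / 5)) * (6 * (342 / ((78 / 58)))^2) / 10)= -29744 / 910803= -0.03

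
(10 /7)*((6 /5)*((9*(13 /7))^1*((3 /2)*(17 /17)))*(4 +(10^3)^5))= 2106000000000008424 /49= 42979591836734865.80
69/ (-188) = -0.37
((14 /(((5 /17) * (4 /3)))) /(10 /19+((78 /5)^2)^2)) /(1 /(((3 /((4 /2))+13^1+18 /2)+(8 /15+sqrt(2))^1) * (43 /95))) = 383775 * sqrt(2) /1406584628+18446785 /2813169256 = 0.01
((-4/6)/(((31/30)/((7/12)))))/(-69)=35/6417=0.01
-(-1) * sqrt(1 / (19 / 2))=0.32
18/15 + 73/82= 857/410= 2.09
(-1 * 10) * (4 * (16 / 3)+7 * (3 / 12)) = -1385 / 6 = -230.83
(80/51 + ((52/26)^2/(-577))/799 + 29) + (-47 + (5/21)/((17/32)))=-51580366/3227161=-15.98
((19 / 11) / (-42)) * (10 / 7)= -95 / 1617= -0.06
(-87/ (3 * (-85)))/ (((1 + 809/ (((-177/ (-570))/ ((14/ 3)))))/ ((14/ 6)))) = 11977/ 182929945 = 0.00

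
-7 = -7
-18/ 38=-9/ 19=-0.47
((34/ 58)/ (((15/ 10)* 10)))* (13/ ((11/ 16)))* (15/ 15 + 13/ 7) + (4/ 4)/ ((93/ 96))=652832/ 207669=3.14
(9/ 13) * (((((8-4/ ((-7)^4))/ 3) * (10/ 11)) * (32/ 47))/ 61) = 18435840/ 984364381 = 0.02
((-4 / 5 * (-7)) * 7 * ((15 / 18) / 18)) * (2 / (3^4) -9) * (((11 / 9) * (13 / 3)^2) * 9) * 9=-66223157 / 2187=-30280.36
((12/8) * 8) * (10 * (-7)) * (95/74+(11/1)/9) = -233660/111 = -2105.05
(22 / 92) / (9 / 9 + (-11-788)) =-11 / 36708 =-0.00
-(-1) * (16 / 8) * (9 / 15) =6 / 5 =1.20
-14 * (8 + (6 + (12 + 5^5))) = -44114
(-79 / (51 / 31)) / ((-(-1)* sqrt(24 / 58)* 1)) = -74.65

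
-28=-28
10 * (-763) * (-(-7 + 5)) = -15260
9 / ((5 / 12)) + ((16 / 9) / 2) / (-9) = 21.50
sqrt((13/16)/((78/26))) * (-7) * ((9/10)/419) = -21 * sqrt(39)/16760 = -0.01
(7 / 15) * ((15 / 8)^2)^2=23625 / 4096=5.77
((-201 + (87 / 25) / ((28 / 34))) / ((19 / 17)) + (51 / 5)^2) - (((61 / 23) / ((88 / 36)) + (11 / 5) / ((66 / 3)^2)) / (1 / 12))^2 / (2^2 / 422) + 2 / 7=-3853423216096 / 212829925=-18105.65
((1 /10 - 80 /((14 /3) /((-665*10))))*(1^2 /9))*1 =1140001 /90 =12666.68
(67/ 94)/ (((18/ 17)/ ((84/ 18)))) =7973/ 2538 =3.14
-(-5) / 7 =5 / 7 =0.71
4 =4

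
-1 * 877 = -877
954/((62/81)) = 38637/31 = 1246.35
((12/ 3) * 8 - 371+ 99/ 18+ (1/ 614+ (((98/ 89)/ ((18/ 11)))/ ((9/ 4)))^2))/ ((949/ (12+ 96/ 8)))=-42555494242816/ 5047000923861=-8.43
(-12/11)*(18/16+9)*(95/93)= -7695/682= -11.28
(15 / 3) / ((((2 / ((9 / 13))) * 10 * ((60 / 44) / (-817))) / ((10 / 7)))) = -26961 / 182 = -148.14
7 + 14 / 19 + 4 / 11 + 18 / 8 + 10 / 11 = 9413 / 836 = 11.26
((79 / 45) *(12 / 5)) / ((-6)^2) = 0.12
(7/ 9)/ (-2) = -7/ 18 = -0.39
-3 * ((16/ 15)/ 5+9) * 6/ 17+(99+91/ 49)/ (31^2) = -27590092/ 2858975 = -9.65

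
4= 4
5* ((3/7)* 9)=135/7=19.29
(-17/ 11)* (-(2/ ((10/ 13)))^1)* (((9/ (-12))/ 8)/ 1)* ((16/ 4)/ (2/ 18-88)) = 5967/ 348040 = 0.02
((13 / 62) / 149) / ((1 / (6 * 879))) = 34281 / 4619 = 7.42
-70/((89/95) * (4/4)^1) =-6650/89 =-74.72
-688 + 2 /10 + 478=-1049 /5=-209.80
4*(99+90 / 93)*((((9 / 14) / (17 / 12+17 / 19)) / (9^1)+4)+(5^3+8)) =6266264772 / 114359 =54794.68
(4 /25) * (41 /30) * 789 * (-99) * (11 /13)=-23485374 /1625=-14452.54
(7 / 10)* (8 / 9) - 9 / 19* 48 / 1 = -18908 / 855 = -22.11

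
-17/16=-1.06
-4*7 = -28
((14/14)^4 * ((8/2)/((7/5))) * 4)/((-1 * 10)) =-8/7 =-1.14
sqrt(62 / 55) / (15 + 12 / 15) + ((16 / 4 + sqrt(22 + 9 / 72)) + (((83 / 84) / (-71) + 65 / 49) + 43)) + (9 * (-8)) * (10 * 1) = -28041605 / 41748 + sqrt(3410) / 869 + sqrt(354) / 4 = -666.92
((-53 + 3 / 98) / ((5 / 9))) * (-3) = 140157 / 490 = 286.03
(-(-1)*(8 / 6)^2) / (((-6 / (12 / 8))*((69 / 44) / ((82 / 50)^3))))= -12130096 / 9703125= -1.25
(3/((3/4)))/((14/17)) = 4.86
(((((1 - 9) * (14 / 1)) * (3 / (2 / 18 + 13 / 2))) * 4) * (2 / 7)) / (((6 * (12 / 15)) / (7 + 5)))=-17280 / 119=-145.21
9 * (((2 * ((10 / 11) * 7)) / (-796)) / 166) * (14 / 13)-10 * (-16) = 377906755 / 2361931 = 160.00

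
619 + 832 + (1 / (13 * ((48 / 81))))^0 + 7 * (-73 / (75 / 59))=1050.01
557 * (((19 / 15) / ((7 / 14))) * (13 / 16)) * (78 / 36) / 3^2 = 1788527 / 6480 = 276.01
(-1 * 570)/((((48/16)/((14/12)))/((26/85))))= -3458/51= -67.80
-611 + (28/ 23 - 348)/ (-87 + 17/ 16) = -19195259/ 31625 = -606.96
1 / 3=0.33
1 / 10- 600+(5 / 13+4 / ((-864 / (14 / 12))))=-50503631 / 84240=-599.52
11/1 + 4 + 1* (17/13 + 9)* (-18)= -2217/13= -170.54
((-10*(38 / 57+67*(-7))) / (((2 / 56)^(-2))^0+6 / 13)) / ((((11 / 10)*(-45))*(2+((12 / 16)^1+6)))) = -292240 / 39501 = -7.40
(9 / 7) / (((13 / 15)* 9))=15 / 91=0.16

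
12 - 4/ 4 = 11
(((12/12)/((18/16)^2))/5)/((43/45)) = 64/387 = 0.17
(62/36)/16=31/288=0.11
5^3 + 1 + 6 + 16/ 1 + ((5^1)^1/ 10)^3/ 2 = 2369/ 16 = 148.06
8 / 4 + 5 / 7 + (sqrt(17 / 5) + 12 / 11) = sqrt(85) / 5 + 293 / 77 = 5.65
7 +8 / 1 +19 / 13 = 214 / 13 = 16.46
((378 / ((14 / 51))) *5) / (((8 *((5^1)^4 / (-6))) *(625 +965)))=-1377 / 265000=-0.01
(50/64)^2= 625/1024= 0.61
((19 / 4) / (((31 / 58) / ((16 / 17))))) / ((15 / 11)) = 48488 / 7905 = 6.13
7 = 7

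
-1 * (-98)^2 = -9604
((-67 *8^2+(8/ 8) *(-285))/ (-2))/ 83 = 4573/ 166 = 27.55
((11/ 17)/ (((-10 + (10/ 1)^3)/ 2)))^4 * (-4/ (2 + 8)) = -2/ 1712441503125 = -0.00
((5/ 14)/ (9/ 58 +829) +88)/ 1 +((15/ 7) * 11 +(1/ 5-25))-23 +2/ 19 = 2042823273/ 31980515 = 63.88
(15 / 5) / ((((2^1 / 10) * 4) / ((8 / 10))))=3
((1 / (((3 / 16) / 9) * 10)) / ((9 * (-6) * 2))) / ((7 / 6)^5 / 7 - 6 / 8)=1728 / 17155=0.10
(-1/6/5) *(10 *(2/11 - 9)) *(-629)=-1848.88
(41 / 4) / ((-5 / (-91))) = 3731 / 20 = 186.55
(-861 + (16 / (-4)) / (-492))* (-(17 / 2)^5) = 75182848007 / 1968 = 38202666.67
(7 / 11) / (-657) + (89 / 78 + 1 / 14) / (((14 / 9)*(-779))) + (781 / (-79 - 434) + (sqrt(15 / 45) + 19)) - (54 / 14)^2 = sqrt(3) / 3 + 55903090687 / 21517221726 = 3.18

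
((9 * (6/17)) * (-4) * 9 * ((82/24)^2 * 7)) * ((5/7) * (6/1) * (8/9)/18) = -33620/17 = -1977.65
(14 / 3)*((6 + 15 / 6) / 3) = 119 / 9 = 13.22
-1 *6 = -6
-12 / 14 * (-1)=0.86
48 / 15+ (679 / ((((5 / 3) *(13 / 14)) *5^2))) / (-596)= 1535341 / 484250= 3.17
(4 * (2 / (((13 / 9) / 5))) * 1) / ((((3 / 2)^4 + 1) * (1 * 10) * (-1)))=-576 / 1261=-0.46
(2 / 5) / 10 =1 / 25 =0.04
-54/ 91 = -0.59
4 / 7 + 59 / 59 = 11 / 7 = 1.57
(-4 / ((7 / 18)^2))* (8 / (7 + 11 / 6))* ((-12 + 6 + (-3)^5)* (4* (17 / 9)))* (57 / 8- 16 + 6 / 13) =-1828656000 / 4823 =-379153.22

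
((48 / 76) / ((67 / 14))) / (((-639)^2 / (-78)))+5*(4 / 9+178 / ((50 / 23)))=118865658659 / 288773685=411.62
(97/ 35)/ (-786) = -97/ 27510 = -0.00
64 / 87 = 0.74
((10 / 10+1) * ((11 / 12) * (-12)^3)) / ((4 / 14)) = -11088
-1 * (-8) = 8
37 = 37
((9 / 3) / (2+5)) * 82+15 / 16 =4041 / 112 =36.08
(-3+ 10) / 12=7 / 12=0.58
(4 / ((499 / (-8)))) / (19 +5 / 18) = -576 / 173153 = -0.00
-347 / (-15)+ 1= 362 / 15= 24.13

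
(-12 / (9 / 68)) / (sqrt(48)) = -68*sqrt(3) / 9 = -13.09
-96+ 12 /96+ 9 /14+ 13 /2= -4969 /56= -88.73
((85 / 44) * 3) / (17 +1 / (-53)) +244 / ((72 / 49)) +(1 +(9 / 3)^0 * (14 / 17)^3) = 6535304359 / 38910960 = 167.96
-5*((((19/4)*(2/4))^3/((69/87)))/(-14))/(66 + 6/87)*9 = 259578855/315879424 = 0.82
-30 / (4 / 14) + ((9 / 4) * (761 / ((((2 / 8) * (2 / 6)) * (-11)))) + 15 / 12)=-86753 / 44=-1971.66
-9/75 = -3/25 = -0.12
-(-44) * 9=396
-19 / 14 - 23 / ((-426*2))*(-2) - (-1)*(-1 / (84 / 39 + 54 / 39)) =-116167 / 68586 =-1.69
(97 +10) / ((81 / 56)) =5992 / 81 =73.98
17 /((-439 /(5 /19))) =-85 /8341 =-0.01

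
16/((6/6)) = 16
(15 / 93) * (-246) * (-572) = 703560 / 31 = 22695.48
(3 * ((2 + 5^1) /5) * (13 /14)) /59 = 39 /590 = 0.07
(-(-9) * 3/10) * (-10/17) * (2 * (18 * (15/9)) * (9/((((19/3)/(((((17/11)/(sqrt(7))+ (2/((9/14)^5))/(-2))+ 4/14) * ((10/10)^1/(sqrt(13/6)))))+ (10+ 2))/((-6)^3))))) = 2099520 * (-2359610+ 59049 * sqrt(7))/(-320906960+ 8030664 * sqrt(7)+ 3199581 * sqrt(78)) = 17044.99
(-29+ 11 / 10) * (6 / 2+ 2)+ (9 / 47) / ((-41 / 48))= -538497 / 3854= -139.72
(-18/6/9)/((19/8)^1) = -8/57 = -0.14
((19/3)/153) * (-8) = -152/459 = -0.33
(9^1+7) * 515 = 8240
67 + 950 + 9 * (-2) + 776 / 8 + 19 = 1115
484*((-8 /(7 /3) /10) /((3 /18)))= -34848 /35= -995.66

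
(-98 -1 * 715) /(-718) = 813 /718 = 1.13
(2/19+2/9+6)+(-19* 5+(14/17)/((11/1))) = -2833087/31977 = -88.60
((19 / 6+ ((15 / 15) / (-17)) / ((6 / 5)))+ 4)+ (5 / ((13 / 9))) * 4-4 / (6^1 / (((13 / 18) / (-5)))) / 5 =3130148 / 149175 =20.98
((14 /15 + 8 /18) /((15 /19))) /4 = 0.44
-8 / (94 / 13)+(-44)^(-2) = -100625 / 90992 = -1.11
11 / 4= 2.75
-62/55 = -1.13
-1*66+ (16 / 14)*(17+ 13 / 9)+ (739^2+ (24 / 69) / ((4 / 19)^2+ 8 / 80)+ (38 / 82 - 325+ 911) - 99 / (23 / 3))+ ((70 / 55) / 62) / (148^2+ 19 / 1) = 126489740425686060202 / 231389862677127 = 546652.04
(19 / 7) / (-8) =-19 / 56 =-0.34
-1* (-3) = 3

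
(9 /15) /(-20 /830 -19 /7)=-1743 /7955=-0.22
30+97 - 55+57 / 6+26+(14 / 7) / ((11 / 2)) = 2373 / 22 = 107.86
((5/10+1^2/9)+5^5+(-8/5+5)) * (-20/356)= -175.79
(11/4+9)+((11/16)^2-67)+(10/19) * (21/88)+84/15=-49.05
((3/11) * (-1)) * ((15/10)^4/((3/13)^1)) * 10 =-5265/88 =-59.83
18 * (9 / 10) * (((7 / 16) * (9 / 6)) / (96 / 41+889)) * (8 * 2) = 69741 / 365450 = 0.19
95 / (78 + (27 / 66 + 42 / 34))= 35530 / 29787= 1.19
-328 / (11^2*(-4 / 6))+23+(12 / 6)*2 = 3759 / 121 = 31.07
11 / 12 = 0.92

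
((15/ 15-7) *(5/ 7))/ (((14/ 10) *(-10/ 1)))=15/ 49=0.31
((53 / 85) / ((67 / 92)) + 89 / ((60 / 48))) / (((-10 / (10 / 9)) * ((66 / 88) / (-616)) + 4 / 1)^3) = 1227770310688768 / 1099487028892793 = 1.12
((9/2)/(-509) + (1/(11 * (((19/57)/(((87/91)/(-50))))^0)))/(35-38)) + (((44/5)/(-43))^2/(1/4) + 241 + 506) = 1160202705611/1552882650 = 747.13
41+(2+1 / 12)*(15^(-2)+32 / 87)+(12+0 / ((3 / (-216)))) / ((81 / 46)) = 152185 / 3132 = 48.59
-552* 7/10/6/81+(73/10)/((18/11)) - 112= -175501/1620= -108.33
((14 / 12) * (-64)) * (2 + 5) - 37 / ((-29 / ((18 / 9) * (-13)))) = -48358 / 87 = -555.84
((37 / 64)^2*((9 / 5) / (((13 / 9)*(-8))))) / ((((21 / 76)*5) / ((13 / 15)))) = -234099 / 7168000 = -0.03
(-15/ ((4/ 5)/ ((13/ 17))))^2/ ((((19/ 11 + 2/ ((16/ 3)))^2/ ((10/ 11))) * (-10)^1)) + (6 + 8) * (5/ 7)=2283310/ 395641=5.77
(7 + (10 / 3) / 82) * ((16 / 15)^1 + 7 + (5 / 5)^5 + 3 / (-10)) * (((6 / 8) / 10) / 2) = 113879 / 49200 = 2.31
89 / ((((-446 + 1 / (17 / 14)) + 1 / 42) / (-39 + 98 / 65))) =154861602 / 20659535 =7.50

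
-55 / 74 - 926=-68579 / 74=-926.74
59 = 59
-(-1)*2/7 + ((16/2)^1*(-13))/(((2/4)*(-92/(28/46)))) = 6154/3703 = 1.66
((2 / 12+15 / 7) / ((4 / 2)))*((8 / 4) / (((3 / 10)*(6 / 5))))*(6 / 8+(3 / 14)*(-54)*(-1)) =79.05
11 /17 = 0.65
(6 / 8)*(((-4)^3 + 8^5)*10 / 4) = 61320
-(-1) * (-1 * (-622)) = 622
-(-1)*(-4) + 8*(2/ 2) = 4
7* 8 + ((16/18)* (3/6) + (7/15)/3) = 283/5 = 56.60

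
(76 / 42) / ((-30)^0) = 38 / 21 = 1.81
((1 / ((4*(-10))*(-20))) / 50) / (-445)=-1 / 17800000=-0.00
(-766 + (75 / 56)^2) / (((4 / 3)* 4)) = -7189653 / 50176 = -143.29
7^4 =2401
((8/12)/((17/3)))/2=1/17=0.06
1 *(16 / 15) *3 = 16 / 5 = 3.20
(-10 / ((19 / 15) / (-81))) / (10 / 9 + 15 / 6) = 43740 / 247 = 177.09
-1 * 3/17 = -0.18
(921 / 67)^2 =848241 / 4489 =188.96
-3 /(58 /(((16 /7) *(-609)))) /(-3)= -24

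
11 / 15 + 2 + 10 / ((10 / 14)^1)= 251 / 15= 16.73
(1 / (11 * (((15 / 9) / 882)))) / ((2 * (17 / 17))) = 1323 / 55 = 24.05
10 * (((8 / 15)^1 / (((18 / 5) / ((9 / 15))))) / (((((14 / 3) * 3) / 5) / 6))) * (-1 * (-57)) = 108.57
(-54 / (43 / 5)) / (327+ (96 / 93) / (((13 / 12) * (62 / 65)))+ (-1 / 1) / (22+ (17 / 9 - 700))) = -87715275 / 4581992194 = -0.02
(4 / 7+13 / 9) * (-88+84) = -8.06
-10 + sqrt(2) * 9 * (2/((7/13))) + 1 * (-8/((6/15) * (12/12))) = -30 + 234 * sqrt(2)/7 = 17.28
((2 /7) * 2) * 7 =4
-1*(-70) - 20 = 50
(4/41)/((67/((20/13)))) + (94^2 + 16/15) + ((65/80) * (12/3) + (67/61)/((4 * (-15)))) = 96287272301/10891855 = 8840.30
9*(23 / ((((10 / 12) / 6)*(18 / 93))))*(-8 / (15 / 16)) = -1642752 / 25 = -65710.08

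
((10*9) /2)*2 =90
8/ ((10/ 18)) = 72/ 5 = 14.40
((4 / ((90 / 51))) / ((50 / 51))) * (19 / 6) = 5491 / 750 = 7.32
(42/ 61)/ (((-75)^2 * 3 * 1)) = 14/ 343125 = 0.00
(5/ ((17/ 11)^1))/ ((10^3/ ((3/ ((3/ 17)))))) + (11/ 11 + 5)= 1211/ 200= 6.06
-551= -551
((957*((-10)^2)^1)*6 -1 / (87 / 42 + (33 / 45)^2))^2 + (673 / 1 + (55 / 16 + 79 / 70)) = 12472450395236798025957 / 37829098160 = 329705200543.88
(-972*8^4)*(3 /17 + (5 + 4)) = -621084672 /17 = -36534392.47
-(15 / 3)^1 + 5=0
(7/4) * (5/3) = 35/12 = 2.92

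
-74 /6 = -37 /3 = -12.33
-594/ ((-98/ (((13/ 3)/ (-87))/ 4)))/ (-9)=143/ 17052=0.01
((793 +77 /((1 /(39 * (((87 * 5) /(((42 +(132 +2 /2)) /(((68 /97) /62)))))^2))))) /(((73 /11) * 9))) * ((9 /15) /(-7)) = -13844203986041 /12128778477375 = -1.14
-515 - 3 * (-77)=-284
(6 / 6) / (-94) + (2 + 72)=6955 / 94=73.99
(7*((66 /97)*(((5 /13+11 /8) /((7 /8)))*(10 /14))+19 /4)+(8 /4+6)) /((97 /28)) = 1698015 /122317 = 13.88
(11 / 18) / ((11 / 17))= 0.94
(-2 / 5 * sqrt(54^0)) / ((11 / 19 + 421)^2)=-361 / 160400250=-0.00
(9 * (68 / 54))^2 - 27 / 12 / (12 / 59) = 16903 / 144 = 117.38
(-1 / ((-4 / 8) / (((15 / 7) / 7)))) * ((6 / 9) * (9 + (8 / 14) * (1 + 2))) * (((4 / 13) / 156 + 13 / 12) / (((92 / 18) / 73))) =180757125 / 2666482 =67.79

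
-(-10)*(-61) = -610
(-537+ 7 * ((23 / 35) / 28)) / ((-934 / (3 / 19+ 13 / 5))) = 9845567 / 6211100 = 1.59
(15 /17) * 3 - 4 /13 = 517 /221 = 2.34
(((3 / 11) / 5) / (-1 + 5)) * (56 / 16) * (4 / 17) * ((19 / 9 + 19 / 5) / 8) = 931 / 112200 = 0.01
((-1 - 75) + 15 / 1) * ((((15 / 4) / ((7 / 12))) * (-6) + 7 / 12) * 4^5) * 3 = 49830656 / 7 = 7118665.14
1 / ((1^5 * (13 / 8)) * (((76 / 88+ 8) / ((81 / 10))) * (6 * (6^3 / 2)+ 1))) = 216 / 249275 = 0.00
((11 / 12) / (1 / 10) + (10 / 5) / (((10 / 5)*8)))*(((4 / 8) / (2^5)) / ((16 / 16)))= 223 / 1536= 0.15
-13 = -13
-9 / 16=-0.56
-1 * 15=-15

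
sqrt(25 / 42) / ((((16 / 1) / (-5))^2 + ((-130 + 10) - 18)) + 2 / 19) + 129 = 129 - 2375*sqrt(42) / 2546712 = 128.99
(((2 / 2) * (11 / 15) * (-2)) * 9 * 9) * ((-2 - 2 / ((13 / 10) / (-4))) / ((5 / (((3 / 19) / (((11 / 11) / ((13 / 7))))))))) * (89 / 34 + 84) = -1491534 / 595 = -2506.78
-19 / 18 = -1.06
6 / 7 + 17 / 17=13 / 7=1.86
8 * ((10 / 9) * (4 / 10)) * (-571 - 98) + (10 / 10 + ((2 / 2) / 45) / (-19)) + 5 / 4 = -8127349 / 3420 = -2376.42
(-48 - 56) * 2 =-208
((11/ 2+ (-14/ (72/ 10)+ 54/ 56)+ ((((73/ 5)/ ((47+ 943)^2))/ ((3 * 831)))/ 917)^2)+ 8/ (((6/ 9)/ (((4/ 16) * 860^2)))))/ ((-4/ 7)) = -278472976779807376116922145817829/ 71717636177400082023000000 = -3882907.91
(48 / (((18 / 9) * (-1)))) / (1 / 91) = -2184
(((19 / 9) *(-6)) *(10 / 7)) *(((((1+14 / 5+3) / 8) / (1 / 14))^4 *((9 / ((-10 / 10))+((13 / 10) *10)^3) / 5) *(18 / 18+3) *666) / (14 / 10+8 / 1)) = -264389192623752 / 5875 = -45002415765.75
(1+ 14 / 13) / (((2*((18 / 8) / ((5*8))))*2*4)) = 30 / 13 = 2.31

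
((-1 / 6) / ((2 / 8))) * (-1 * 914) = 1828 / 3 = 609.33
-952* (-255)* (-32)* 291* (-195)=440813318400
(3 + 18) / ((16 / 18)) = 189 / 8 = 23.62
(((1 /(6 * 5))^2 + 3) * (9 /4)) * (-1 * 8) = -2701 /50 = -54.02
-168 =-168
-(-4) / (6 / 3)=2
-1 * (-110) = 110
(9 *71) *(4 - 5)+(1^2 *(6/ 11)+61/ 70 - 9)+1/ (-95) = -1891933/ 2926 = -646.59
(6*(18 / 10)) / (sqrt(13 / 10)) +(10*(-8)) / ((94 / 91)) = -3640 / 47 +54*sqrt(130) / 65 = -67.97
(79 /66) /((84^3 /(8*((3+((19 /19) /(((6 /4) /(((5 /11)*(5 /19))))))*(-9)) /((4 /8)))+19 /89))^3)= 25194566915891804261 /88443595238359429135482525057024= 0.00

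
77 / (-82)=-77 / 82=-0.94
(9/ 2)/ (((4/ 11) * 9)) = 11/ 8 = 1.38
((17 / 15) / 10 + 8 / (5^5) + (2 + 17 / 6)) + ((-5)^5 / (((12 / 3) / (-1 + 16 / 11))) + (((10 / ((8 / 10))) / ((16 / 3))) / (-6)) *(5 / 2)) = -4635060833 / 13200000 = -351.14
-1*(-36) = 36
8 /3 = 2.67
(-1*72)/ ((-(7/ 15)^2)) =16200/ 49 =330.61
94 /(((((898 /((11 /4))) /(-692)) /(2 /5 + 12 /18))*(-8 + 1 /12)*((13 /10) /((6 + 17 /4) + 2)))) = 140243488 /554515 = 252.91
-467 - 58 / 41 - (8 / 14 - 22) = -128285 / 287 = -446.99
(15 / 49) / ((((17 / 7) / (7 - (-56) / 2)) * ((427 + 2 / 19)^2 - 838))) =0.00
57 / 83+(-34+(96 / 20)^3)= 801767 / 10375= 77.28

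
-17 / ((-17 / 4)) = 4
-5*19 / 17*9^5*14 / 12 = -13089195 / 34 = -384976.32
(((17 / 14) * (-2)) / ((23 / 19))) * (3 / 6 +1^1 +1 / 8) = -4199 / 1288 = -3.26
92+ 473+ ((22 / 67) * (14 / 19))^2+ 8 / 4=918934807 / 1620529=567.06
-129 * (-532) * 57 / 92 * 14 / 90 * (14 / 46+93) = 1632305542 / 2645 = 617128.75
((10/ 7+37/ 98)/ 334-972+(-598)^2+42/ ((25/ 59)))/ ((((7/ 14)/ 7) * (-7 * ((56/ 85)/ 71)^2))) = -425273278569828929/ 51323776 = -8286087106.49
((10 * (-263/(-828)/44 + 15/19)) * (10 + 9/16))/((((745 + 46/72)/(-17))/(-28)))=3261986455/60722024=53.72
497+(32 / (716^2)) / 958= 7627776584 / 15347639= 497.00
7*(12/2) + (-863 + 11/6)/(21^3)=2328605/55566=41.91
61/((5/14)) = 854/5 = 170.80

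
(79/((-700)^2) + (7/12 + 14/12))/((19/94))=40306213/4655000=8.66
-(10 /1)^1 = -10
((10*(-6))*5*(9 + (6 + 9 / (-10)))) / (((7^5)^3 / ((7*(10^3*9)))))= -38070000 / 678223072849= -0.00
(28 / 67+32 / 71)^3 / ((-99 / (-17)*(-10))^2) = 5097048780688 / 26376055752437325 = 0.00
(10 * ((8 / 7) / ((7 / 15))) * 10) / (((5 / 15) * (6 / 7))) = 6000 / 7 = 857.14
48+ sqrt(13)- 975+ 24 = -903+ sqrt(13) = -899.39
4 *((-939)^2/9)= 391876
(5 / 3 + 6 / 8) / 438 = 29 / 5256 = 0.01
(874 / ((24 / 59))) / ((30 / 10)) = 25783 / 36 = 716.19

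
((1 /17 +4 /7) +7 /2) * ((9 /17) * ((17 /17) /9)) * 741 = 180.03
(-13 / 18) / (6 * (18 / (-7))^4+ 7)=-31213 / 11639934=-0.00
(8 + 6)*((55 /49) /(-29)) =-110 /203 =-0.54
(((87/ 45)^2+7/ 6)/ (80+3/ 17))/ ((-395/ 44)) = -825418/ 121136625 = -0.01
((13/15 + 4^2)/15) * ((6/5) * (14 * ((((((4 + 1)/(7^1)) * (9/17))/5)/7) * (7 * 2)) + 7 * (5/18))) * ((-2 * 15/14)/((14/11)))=-3459269/374850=-9.23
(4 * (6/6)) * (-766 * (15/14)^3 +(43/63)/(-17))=-197780053/52479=-3768.75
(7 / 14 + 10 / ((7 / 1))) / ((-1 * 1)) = -27 / 14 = -1.93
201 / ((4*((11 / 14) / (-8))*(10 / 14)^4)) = -13512828 / 6875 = -1965.50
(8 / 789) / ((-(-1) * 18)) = 4 / 7101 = 0.00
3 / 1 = 3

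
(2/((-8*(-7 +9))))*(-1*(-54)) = -6.75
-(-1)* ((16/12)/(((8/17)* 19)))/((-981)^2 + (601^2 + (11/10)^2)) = 850/7544310297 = 0.00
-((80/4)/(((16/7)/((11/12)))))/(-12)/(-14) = -55/1152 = -0.05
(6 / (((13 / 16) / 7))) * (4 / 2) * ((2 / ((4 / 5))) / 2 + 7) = 11088 / 13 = 852.92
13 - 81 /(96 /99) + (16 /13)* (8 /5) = -68.56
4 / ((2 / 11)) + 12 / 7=166 / 7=23.71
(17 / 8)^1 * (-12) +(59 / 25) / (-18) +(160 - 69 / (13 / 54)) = -445321 / 2925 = -152.25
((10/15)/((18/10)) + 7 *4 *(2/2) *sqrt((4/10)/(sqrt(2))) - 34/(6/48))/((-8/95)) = -133 *2^(1/4) *sqrt(5)/2 + 348365/108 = 3048.77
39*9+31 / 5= 1786 / 5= 357.20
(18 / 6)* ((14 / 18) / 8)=7 / 24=0.29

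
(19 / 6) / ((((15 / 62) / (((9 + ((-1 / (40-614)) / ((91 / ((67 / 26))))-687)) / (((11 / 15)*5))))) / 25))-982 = -2755709776429 / 44816772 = -61488.36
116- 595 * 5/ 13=-1467/ 13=-112.85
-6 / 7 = -0.86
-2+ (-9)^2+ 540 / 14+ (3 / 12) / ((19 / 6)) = 31295 / 266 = 117.65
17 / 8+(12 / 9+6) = 227 / 24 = 9.46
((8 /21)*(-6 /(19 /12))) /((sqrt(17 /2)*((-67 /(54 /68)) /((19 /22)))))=1296*sqrt(34) /1490951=0.01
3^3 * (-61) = -1647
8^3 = 512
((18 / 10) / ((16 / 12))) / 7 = 27 / 140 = 0.19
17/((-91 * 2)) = -17/182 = -0.09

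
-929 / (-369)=929 / 369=2.52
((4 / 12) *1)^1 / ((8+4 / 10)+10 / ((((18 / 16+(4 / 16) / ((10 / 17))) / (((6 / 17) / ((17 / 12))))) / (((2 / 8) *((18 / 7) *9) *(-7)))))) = -0.01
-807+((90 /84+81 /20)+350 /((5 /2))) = -92663 /140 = -661.88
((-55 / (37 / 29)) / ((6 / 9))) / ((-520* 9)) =0.01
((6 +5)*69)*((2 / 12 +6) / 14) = 9361 / 28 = 334.32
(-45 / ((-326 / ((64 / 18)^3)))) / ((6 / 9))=9.31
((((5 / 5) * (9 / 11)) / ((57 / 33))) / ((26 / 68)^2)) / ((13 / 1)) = 10404 / 41743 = 0.25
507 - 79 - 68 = 360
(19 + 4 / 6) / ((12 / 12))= 59 / 3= 19.67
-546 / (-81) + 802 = 21836 / 27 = 808.74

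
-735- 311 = -1046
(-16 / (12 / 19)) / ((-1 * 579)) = 76 / 1737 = 0.04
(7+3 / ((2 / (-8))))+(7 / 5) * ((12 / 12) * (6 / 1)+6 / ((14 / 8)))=41 / 5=8.20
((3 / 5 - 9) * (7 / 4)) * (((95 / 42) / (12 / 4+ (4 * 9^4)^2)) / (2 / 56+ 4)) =-931 / 77828471907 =-0.00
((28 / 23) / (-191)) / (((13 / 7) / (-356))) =69776 / 57109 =1.22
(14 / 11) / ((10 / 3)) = 21 / 55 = 0.38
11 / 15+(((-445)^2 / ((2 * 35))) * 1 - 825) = 420979 / 210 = 2004.66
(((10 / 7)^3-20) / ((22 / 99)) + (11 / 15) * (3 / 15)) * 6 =-3947954 / 8575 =-460.40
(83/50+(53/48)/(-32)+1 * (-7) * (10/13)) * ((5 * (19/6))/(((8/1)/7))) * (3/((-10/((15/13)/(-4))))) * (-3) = 748744647/55377920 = 13.52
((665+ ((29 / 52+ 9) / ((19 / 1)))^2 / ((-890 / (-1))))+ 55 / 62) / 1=17933554400079 / 26931812960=665.89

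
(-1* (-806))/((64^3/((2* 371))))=149513/65536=2.28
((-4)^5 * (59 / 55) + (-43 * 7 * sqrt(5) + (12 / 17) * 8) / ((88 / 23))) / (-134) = 6923 * sqrt(5) / 11792 + 512846 / 62645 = 9.50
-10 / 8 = -5 / 4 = -1.25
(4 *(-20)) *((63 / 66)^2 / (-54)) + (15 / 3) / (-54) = 8215 / 6534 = 1.26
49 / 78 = 0.63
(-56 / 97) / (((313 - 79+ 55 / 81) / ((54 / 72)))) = -3402 / 1843873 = -0.00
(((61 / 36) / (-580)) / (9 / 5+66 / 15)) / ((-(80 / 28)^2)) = 2989 / 51782400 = 0.00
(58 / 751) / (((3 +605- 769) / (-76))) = 4408 / 120911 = 0.04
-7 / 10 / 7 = -0.10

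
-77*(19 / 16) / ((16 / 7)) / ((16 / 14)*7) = -10241 / 2048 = -5.00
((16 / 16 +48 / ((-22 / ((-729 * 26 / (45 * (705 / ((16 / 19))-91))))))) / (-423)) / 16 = -1465349 / 4444173360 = -0.00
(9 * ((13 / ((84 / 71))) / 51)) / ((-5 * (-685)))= 923 / 1630300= 0.00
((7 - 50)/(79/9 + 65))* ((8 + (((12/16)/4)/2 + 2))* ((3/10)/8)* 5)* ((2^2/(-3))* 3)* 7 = 30.89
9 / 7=1.29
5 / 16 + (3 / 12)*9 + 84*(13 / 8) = 2225 / 16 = 139.06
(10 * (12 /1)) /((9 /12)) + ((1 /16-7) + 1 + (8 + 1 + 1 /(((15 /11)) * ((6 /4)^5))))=9515437 /58320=163.16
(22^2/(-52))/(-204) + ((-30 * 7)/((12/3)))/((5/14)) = -389723/2652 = -146.95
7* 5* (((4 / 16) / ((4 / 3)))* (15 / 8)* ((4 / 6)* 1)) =525 / 64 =8.20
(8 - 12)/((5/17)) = -68/5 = -13.60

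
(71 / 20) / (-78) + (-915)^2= 1306070929 / 1560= 837224.95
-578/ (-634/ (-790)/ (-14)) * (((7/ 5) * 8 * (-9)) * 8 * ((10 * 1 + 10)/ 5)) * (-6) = 61860685824/ 317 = 195144119.32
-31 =-31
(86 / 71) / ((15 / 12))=344 / 355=0.97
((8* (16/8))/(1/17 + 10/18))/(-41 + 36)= -5.21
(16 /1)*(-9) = -144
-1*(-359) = 359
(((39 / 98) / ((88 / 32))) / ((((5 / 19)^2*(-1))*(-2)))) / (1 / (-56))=-112632 / 1925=-58.51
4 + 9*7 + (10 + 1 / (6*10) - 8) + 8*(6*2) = 9901 / 60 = 165.02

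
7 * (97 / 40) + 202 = 8759 / 40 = 218.98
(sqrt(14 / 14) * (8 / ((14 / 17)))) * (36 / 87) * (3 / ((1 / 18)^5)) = 4625662464 / 203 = 22786514.60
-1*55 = -55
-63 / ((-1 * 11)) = 63 / 11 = 5.73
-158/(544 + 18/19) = -1501/5177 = -0.29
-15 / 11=-1.36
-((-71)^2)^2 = -25411681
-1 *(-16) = 16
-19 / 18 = -1.06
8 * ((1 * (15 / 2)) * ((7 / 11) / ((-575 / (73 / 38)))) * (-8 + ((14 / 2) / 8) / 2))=16863 / 17480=0.96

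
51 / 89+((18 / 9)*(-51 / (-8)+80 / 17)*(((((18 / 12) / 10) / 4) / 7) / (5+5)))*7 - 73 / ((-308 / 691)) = 61300818413 / 372803200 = 164.43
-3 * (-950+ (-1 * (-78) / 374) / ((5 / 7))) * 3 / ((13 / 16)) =127868688 / 12155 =10519.84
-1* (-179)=179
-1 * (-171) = 171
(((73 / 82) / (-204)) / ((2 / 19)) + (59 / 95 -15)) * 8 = -45832661 / 397290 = -115.36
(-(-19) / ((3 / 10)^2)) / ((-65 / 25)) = -9500 / 117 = -81.20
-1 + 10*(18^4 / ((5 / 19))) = 3989087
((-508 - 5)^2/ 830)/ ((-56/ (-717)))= 188692173/ 46480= 4059.64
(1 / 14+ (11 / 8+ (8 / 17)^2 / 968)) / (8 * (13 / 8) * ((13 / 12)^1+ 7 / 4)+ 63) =8498811 / 586500068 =0.01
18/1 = 18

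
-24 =-24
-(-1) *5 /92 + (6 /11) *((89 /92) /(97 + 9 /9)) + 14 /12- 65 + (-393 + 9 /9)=-16950676 /37191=-455.77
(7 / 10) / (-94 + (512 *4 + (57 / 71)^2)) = 35287 / 98533630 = 0.00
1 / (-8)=-1 / 8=-0.12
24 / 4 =6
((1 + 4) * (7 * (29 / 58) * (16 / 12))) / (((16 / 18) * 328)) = 105 / 1312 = 0.08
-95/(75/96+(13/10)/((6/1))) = -45600/479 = -95.20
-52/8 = -13/2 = -6.50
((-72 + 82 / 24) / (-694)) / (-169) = -823 / 1407432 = -0.00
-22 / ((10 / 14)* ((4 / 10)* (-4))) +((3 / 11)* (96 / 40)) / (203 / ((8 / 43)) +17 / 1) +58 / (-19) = 66691857 / 4117300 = 16.20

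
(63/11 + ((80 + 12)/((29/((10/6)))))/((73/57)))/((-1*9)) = -229511/209583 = -1.10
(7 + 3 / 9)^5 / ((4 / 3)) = 1288408 / 81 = 15906.27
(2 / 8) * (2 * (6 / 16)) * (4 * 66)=99 / 2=49.50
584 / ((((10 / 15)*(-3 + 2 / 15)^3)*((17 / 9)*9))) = -2956500 / 1351619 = -2.19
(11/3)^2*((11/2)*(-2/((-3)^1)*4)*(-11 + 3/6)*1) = -18634/9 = -2070.44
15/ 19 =0.79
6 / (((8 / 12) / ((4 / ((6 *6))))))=1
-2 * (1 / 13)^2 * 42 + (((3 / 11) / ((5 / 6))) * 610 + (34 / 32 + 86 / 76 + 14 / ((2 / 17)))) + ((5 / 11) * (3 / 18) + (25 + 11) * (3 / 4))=589000267 / 1695408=347.41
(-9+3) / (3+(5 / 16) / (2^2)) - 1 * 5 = -1369 / 197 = -6.95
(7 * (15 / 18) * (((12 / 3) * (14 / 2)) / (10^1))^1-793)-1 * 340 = -1116.67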